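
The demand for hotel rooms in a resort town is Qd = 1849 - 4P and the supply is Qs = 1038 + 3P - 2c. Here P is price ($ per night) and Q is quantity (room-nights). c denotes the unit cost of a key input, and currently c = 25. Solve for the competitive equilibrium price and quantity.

With c = 25, supply is Qs = 988 + 3P.
Equating demand and supply, 1849 - 4P = 988 + 3P gives 7P = 861, so P* = 123.
From the demand curve, Q* = 1849 - 4(123) = 1357.

P* = 123, Q* = 1357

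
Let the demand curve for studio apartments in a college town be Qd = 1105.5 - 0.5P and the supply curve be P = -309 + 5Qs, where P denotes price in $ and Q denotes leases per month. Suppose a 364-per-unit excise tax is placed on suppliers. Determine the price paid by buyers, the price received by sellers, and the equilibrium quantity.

P_b = 1595, P_s = 1231, Q = 308

Inverting to quantity form: Qs = 61.8 + 0.2P.
The tax drives a wedge P_b - P_s = 364. Substituting P_s = P_b - 364 into supply: Qs = -11 + 0.2P_b.
Market clearing requires 1105.5 - 0.5P_b = -11 + 0.2P_b; hence 1116.5 = 0.7P_b and P_b = 1595.
Then P_s = 1595 - 364 = 1231 and Q = 1105.5 - 0.5(1595) = 308.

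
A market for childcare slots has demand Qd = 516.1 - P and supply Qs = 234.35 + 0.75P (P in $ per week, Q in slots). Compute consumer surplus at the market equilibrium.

The market clears where 516.1 - P = 234.35 + 0.75P. Rearranging, 1.75P = 281.75, hence P* = 161.
Plugging P* into demand: Q* = 516.1 - 161 = 355.1.
Demand choke price (Qd = 0): P = 516.1. Consumer surplus = ½ × (516.1 - 161) × 355.1 = 63048.005.

Consumer surplus = 63048.005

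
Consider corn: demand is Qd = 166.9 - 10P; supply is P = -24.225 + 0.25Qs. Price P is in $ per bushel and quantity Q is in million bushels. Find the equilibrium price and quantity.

P* = 5, Q* = 116.9

Solving each curve for Q: Qs = 96.9 + 4P.
At equilibrium Qd = Qs, so 166.9 - 10P = 96.9 + 4P; collecting terms, 70 = 14P and P* = 5.
Plugging P* into demand: Q* = 166.9 - 10(5) = 116.9.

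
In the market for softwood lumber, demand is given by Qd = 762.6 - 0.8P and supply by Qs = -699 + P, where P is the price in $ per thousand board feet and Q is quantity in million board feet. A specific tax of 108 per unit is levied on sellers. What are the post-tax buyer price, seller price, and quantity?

P_b = 872, P_s = 764, Q = 65

Sellers keep P_s = P_b - 108 per unit, so supply in terms of the buyer price is Qs = -807 + P_b.
Market clearing requires 762.6 - 0.8P_b = -807 + P_b; hence 1569.6 = 1.8P_b and P_b = 872.
So P_s = 764 and the quantity traded is Q = 762.6 - 0.8(872) = 65.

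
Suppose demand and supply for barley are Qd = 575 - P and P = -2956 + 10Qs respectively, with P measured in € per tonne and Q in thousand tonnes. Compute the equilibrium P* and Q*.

P* = 254, Q* = 321

Solving each curve for Q: Qs = 295.6 + 0.1P.
The market clears where 575 - P = 295.6 + 0.1P. Rearranging, 1.1P = 279.4, hence P* = 254.
Substitute back: Q* = 575 - 254 = 321.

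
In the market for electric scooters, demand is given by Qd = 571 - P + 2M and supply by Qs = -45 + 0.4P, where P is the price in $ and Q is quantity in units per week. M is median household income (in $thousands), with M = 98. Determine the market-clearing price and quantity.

P* = 580, Q* = 187

With M = 98, demand is Qd = 767 - P.
Equating demand and supply, 767 - P = -45 + 0.4P gives 1.4P = 812, so P* = 580.
Then Q* = 767 - 580 = 187.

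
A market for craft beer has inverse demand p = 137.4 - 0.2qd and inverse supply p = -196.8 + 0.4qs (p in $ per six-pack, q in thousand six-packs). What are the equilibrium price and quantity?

Rewriting in direct form: qd = 687 - 5p and qs = 492 + 2.5p.
At equilibrium qd = qs, so 687 - 5p = 492 + 2.5p; collecting terms, 195 = 7.5p and p* = 26.
From the demand curve, q* = 687 - 5(26) = 557.

p* = 26, q* = 557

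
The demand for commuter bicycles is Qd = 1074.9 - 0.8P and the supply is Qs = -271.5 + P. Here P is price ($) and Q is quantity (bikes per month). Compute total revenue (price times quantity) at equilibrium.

The market clears where 1074.9 - 0.8P = -271.5 + P. Rearranging, 1.8P = 1346.4, hence P* = 748.
Then Q* = 1074.9 - 0.8(748) = 476.5.
Total revenue = P* × Q* = 748 × 476.5 = 356422.

Total revenue = 356422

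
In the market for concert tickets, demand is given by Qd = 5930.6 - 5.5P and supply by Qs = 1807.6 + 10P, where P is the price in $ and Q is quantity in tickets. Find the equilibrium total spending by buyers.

Total spending by buyers = 1188381.6

At equilibrium Qd = Qs, so 5930.6 - 5.5P = 1807.6 + 10P; collecting terms, 4123 = 15.5P and P* = 266.
From the demand curve, Q* = 5930.6 - 5.5(266) = 4467.6.
Total spending by buyers = P* × Q* = 266 × 4467.6 = 1188381.6.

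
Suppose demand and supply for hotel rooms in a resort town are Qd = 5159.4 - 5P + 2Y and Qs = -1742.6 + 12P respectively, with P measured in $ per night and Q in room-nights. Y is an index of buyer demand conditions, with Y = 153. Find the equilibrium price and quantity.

With Y = 153, demand is Qd = 5465.4 - 5P.
Equating demand and supply, 5465.4 - 5P = -1742.6 + 12P gives 17P = 7208, so P* = 424.
Then Q* = 5465.4 - 5(424) = 3345.4.

P* = 424, Q* = 3345.4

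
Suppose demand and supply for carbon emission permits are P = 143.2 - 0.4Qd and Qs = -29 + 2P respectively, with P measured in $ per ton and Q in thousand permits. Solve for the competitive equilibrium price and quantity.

P* = 86, Q* = 143

Solving each curve for Q: Qd = 358 - 2.5P.
The market clears where 358 - 2.5P = -29 + 2P. Rearranging, 4.5P = 387, hence P* = 86.
Plugging P* into demand: Q* = 358 - 2.5(86) = 143.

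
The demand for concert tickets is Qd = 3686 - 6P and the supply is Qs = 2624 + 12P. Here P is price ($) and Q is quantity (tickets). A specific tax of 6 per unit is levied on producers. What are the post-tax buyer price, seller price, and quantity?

Producers keep P_s = P_b - 6 per unit, so supply in terms of the buyer price is Qs = 2552 + 12P_b.
Equate demand and the shifted supply: 3686 - 6P_b = 2552 + 12P_b, giving 18P_b = 1134, so P_b = 63.
So P_s = 57 and the quantity traded is Q = 3686 - 6(63) = 3308.

P_b = 63, P_s = 57, Q = 3308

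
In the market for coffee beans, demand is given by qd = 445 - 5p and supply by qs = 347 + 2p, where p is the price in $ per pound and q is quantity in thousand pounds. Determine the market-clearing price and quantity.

p* = 14, q* = 375

Equating demand and supply, 445 - 5p = 347 + 2p gives 7p = 98, so p* = 14.
Plugging p* into demand: q* = 445 - 5(14) = 375.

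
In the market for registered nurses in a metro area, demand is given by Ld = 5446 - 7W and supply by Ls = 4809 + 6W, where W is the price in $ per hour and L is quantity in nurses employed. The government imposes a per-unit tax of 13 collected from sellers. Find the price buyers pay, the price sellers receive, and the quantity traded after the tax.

W_b = 55, W_s = 42, L = 5061

The tax drives a wedge W_b - W_s = 13. Substituting W_s = W_b - 13 into supply: Ls = 4731 + 6W_b.
Equate demand and the shifted supply: 5446 - 7W_b = 4731 + 6W_b, giving 13W_b = 715, so W_b = 55.
Then W_s = 55 - 13 = 42 and L = 5446 - 7(55) = 5061.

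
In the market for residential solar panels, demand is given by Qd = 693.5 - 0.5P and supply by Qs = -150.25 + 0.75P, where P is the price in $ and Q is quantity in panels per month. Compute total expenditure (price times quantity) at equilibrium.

Equating demand and supply, 693.5 - 0.5P = -150.25 + 0.75P gives 1.25P = 843.75, so P* = 675.
Plugging P* into demand: Q* = 693.5 - 0.5(675) = 356.
Total expenditure = P* × Q* = 675 × 356 = 240300.

Total expenditure = 240300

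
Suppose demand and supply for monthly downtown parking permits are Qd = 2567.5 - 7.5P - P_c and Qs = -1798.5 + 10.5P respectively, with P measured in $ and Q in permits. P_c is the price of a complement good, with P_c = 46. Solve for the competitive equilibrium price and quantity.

With P_c = 46, demand is Qd = 2521.5 - 7.5P.
At equilibrium Qd = Qs, so 2521.5 - 7.5P = -1798.5 + 10.5P; collecting terms, 4320 = 18P and P* = 240.
Plugging P* into demand: Q* = 2521.5 - 7.5(240) = 721.5.

P* = 240, Q* = 721.5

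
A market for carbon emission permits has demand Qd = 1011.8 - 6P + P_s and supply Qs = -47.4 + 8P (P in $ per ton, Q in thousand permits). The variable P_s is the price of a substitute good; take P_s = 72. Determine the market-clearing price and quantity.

P* = 80.8, Q* = 599

With P_s = 72, demand is Qd = 1083.8 - 6P.
The market clears where 1083.8 - 6P = -47.4 + 8P. Rearranging, 14P = 1131.2, hence P* = 80.8.
Then Q* = 1083.8 - 6(80.8) = 599.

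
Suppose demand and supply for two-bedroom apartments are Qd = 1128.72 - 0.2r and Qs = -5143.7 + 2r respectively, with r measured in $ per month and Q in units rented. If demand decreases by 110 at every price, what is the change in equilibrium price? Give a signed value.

At equilibrium Qd = Qs, so 1128.72 - 0.2r = -5143.7 + 2r; collecting terms, 6272.42 = 2.2r and r* = 2851.1.
Then Q* = 1128.72 - 0.2(2851.1) = 558.5.
After the shift, demand is Qd = 1018.72 - 0.2r.
New equilibrium: 6162.42 = 2.2r, so r = 2801.1 and Q = 458.5.
Δr = 2801.1 - 2851.1 = -50.

Δr = -50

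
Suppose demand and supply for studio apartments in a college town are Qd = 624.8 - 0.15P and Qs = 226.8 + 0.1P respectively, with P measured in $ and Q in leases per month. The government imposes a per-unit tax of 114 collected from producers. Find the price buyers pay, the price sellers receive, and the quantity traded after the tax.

P_b = 1637.6, P_s = 1523.6, Q = 379.16

With a tax of 114 on producers, they supply based on the net price P_s = P_b - 114, so Qs = 215.4 + 0.1P_b.
Set Qd = Qs: 624.8 - 0.15P_b = 215.4 + 0.1P_b, so 409.4 = 0.25P_b and P_b = 1637.6.
So P_s = 1523.6 and the quantity traded is Q = 624.8 - 0.15(1637.6) = 379.16.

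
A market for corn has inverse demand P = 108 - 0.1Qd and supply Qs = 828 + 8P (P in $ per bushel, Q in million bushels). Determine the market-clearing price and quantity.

Rewriting in direct form: Qd = 1080 - 10P.
Equating demand and supply, 1080 - 10P = 828 + 8P gives 18P = 252, so P* = 14.
Plugging P* into demand: Q* = 1080 - 10(14) = 940.

P* = 14, Q* = 940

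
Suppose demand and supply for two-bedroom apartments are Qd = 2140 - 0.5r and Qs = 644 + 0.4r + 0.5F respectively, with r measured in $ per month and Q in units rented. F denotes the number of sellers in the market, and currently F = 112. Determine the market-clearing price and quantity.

r* = 1600, Q* = 1340

With F = 112, supply is Qs = 700 + 0.4r.
Equating demand and supply, 2140 - 0.5r = 700 + 0.4r gives 0.9r = 1440, so r* = 1600.
From the demand curve, Q* = 2140 - 0.5(1600) = 1340.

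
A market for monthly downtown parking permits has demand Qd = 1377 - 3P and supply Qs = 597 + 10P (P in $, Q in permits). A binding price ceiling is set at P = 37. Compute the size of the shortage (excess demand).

Evaluating both curves at the ceiling price 37 gives Qd = 1266, Qs = 967.
Shortage = Qd - Qs = 1266 - 967 = 299.

Shortage = 299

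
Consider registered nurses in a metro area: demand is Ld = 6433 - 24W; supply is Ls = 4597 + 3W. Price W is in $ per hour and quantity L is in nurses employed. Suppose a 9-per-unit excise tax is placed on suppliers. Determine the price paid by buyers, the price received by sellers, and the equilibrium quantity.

Suppliers keep W_s = W_b - 9 per unit, so supply in terms of the buyer price is Ls = 4570 + 3W_b.
Equate demand and the shifted supply: 6433 - 24W_b = 4570 + 3W_b, giving 27W_b = 1863, so W_b = 69.
So W_s = 60 and the quantity traded is L = 6433 - 24(69) = 4777.

W_b = 69, W_s = 60, L = 4777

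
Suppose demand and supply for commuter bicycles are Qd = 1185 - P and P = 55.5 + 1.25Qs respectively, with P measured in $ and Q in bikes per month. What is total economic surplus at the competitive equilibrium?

Total surplus = 283504.5

Rewriting in direct form: Qs = -44.4 + 0.8P.
Equating demand and supply, 1185 - P = -44.4 + 0.8P gives 1.8P = 1229.4, so P* = 683.
Then Q* = 1185 - 683 = 502.
Demand choke price = 1185; supply choke price = 55.5. CS = ½(1185 - 683)(502) = 126002; PS = ½(683 - 55.5)(502) = 157502.5. Total surplus = 283504.5.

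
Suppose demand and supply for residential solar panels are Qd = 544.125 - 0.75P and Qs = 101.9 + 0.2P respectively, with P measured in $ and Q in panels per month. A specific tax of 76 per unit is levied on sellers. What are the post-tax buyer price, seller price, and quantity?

Sellers keep P_s = P_b - 76 per unit, so supply in terms of the buyer price is Qs = 86.7 + 0.2P_b.
Equate demand and the shifted supply: 544.125 - 0.75P_b = 86.7 + 0.2P_b, giving 0.95P_b = 457.425, so P_b = 481.5.
So P_s = 405.5 and the quantity traded is Q = 544.125 - 0.75(481.5) = 183.

P_b = 481.5, P_s = 405.5, Q = 183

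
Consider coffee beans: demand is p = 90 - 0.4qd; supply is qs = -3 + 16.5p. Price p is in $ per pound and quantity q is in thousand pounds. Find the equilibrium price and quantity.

p* = 12, q* = 195

Rewriting in direct form: qd = 225 - 2.5p.
Set qd = qs: 225 - 2.5p = -3 + 16.5p, so 228 = 19p and p* = 12.
Then q* = 225 - 2.5(12) = 195.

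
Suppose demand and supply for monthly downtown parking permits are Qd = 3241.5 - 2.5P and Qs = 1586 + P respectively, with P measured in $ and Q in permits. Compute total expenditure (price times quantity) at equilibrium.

The market clears where 3241.5 - 2.5P = 1586 + P. Rearranging, 3.5P = 1655.5, hence P* = 473.
From the demand curve, Q* = 3241.5 - 2.5(473) = 2059.
Total expenditure = P* × Q* = 473 × 2059 = 973907.

Total expenditure = 973907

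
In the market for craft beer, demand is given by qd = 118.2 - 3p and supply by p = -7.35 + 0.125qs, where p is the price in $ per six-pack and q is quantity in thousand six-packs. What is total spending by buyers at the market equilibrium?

In direct form, qs = 58.8 + 8p.
Set qd = qs: 118.2 - 3p = 58.8 + 8p, so 59.4 = 11p and p* = 5.4.
Then q* = 118.2 - 3(5.4) = 102.
Total spending by buyers = p* × q* = 5.4 × 102 = 550.8.

Total spending by buyers = 550.8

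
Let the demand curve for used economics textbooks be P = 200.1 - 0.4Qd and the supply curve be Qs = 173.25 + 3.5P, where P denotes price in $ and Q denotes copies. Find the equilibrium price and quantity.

P* = 54.5, Q* = 364

Inverting to quantity form: Qd = 500.25 - 2.5P.
At equilibrium Qd = Qs, so 500.25 - 2.5P = 173.25 + 3.5P; collecting terms, 327 = 6P and P* = 54.5.
Substitute back: Q* = 500.25 - 2.5(54.5) = 364.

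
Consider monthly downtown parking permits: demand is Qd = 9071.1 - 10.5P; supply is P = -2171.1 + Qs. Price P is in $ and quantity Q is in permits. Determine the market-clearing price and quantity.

P* = 600, Q* = 2771.1

Inverting to quantity form: Qs = 2171.1 + P.
Set Qd = Qs: 9071.1 - 10.5P = 2171.1 + P, so 6900 = 11.5P and P* = 600.
Plugging P* into demand: Q* = 9071.1 - 10.5(600) = 2771.1.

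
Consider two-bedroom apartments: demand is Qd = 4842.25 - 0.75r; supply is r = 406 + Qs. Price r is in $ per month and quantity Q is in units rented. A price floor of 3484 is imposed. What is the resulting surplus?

Solving each curve for Q: Qs = -406 + r.
Evaluating both curves at the floor price 3484 gives Qd = 2229.25, Qs = 3078.
Surplus = Qs - Qd = 3078 - 2229.25 = 848.75.

Surplus = 848.75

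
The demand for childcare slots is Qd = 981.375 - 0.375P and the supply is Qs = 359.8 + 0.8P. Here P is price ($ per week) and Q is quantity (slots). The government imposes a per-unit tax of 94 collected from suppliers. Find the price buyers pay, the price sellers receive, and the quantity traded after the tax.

With a tax of 94 on suppliers, they supply based on the net price P_s = P_b - 94, so Qs = 284.6 + 0.8P_b.
Set Qd = Qs: 981.375 - 0.375P_b = 284.6 + 0.8P_b, so 696.775 = 1.175P_b and P_b = 593.
Then P_s = 593 - 94 = 499 and Q = 981.375 - 0.375(593) = 759.

P_b = 593, P_s = 499, Q = 759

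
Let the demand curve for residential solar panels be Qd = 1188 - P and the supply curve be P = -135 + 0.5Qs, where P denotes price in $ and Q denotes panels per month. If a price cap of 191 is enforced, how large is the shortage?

Shortage = 345

Solving each curve for Q: Qs = 270 + 2P.
At P = 191: Qd = 997 and Qs = 652.
Shortage = Qd - Qs = 997 - 652 = 345.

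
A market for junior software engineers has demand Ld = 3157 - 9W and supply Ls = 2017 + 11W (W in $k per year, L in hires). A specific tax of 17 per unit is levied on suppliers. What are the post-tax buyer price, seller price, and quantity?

W_b = 66.35, W_s = 49.35, L = 2559.85

Suppliers keep W_s = W_b - 17 per unit, so supply in terms of the buyer price is Ls = 1830 + 11W_b.
Equate demand and the shifted supply: 3157 - 9W_b = 1830 + 11W_b, giving 20W_b = 1327, so W_b = 66.35.
So W_s = 49.35 and the quantity traded is L = 3157 - 9(66.35) = 2559.85.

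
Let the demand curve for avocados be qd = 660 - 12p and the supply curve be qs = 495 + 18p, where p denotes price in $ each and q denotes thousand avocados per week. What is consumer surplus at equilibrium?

Consumer surplus = 14701.5

Equating demand and supply, 660 - 12p = 495 + 18p gives 30p = 165, so p* = 5.5.
From the demand curve, q* = 660 - 12(5.5) = 594.
Demand choke price (qd = 0): p = 660/12 = 55. Consumer surplus = ½ × (55 - 5.5) × 594 = 14701.5.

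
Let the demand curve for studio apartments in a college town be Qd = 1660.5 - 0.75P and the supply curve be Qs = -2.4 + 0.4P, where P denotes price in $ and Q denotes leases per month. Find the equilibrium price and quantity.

P* = 1446, Q* = 576

Equating demand and supply, 1660.5 - 0.75P = -2.4 + 0.4P gives 1.15P = 1662.9, so P* = 1446.
Substitute back: Q* = 1660.5 - 0.75(1446) = 576.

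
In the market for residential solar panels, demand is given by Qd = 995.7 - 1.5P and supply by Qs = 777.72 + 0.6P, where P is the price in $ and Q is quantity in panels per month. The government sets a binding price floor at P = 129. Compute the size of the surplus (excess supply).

At P = 129: Qd = 802.2 and Qs = 855.12.
Surplus = Qs - Qd = 855.12 - 802.2 = 52.92.

Surplus = 52.92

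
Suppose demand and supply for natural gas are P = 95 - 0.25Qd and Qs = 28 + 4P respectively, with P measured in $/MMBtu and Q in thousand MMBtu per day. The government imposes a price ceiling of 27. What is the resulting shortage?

Shortage = 136

Solving each curve for Q: Qd = 380 - 4P.
Evaluating both curves at the ceiling price 27 gives Qd = 272, Qs = 136.
Shortage = Qd - Qs = 272 - 136 = 136.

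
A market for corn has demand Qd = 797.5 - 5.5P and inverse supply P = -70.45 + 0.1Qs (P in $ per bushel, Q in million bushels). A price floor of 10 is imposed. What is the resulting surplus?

Surplus = 62

In direct form, Qs = 704.5 + 10P.
At P = 10: Qd = 742.5 and Qs = 804.5.
Surplus = Qs - Qd = 804.5 - 742.5 = 62.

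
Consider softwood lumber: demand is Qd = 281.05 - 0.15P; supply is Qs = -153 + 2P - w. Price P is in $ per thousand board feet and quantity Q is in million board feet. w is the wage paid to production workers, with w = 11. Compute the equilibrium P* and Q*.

With w = 11, supply is Qs = -164 + 2P.
At equilibrium Qd = Qs, so 281.05 - 0.15P = -164 + 2P; collecting terms, 445.05 = 2.15P and P* = 207.
Then Q* = 281.05 - 0.15(207) = 250.

P* = 207, Q* = 250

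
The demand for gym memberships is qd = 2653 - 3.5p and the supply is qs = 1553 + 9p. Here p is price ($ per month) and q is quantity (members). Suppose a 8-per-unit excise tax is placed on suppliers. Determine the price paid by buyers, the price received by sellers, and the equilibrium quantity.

p_b = 93.76, p_s = 85.76, q = 2324.84

Suppliers keep p_s = p_b - 8 per unit, so supply in terms of the buyer price is qs = 1481 + 9p_b.
Set qd = qs: 2653 - 3.5p_b = 1481 + 9p_b, so 1172 = 12.5p_b and p_b = 93.76.
Then p_s = 93.76 - 8 = 85.76 and q = 2653 - 3.5(93.76) = 2324.84.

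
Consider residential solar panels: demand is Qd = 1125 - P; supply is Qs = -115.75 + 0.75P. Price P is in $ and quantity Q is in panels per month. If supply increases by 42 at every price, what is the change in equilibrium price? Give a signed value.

ΔP = -24

Set Qd = Qs: 1125 - P = -115.75 + 0.75P, so 1240.75 = 1.75P and P* = 709.
Then Q* = 1125 - 709 = 416.
After the shift, supply is Qs = -73.75 + 0.75P.
The new intersection has 1198.75 = 1.75P, i.e. P = 685, Q = 440.
ΔP = 685 - 709 = -24.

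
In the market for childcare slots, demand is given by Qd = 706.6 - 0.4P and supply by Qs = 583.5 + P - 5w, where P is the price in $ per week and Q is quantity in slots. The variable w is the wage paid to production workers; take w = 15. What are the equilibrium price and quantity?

P* = 141.5, Q* = 650

With w = 15, supply is Qs = 508.5 + P.
Set Qd = Qs: 706.6 - 0.4P = 508.5 + P, so 198.1 = 1.4P and P* = 141.5.
Substitute back: Q* = 706.6 - 0.4(141.5) = 650.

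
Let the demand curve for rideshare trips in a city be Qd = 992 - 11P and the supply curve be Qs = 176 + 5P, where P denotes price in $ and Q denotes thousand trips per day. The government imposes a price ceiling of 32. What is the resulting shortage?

Shortage = 304

At P = 32: Qd = 640 and Qs = 336.
Shortage = Qd - Qs = 640 - 336 = 304.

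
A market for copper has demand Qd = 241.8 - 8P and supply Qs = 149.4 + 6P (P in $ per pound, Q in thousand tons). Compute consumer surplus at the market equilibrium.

Equating demand and supply, 241.8 - 8P = 149.4 + 6P gives 14P = 92.4, so P* = 6.6.
Then Q* = 241.8 - 8(6.6) = 189.
Demand choke price (Qd = 0): P = 241.8/8 = 30.225. Consumer surplus = ½ × (30.225 - 6.6) × 189 = 2232.5625.

Consumer surplus = 2232.5625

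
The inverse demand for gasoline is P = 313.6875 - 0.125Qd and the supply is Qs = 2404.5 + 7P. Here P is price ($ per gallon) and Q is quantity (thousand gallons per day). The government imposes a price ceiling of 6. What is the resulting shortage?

Solving each curve for Q: Qd = 2509.5 - 8P.
With P fixed at 6, quantity demanded is 2461.5 and quantity supplied is 2446.5.
Shortage = Qd - Qs = 2461.5 - 2446.5 = 15.

Shortage = 15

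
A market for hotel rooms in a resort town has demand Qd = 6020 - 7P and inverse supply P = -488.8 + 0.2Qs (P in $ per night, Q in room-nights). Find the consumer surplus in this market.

Rewriting in direct form: Qs = 2444 + 5P.
At equilibrium Qd = Qs, so 6020 - 7P = 2444 + 5P; collecting terms, 3576 = 12P and P* = 298.
Substitute back: Q* = 6020 - 7(298) = 3934.
Demand choke price (Qd = 0): P = 6020/7 = 860. Consumer surplus = ½ × (860 - 298) × 3934 = 1105454.

Consumer surplus = 1105454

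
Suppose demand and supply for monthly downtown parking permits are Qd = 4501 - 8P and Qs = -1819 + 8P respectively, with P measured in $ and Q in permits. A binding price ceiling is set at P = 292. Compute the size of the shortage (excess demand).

At P = 292: Qd = 2165 and Qs = 517.
Shortage = Qd - Qs = 2165 - 517 = 1648.

Shortage = 1648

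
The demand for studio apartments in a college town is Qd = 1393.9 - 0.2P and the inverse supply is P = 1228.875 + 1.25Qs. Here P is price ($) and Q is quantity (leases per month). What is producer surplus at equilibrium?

Producer surplus = 527276.40625

Solving each curve for Q: Qs = -983.1 + 0.8P.
At equilibrium Qd = Qs, so 1393.9 - 0.2P = -983.1 + 0.8P; collecting terms, 2377 = P and P* = 2377.
Then Q* = 1393.9 - 0.2(2377) = 918.5.
Supply choke price (Qs = 0): P = 1228.875. Producer surplus = ½ × (2377 - 1228.875) × 918.5 = 527276.40625.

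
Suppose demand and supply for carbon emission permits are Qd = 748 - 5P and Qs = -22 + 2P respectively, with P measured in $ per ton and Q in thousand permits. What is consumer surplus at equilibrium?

Consumer surplus = 3920.4

Set Qd = Qs: 748 - 5P = -22 + 2P, so 770 = 7P and P* = 110.
Then Q* = 748 - 5(110) = 198.
Demand choke price (Qd = 0): P = 748/5 = 149.6. Consumer surplus = ½ × (149.6 - 110) × 198 = 3920.4.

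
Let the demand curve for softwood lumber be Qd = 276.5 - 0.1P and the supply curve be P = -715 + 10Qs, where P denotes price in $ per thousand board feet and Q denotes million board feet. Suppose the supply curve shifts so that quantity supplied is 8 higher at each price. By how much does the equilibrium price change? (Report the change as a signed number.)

Rewriting in direct form: Qs = 71.5 + 0.1P.
At equilibrium Qd = Qs, so 276.5 - 0.1P = 71.5 + 0.1P; collecting terms, 205 = 0.2P and P* = 1025.
Substitute back: Q* = 276.5 - 0.1(1025) = 174.
After the shift, supply is Qs = 79.5 + 0.1P.
Re-solving, 0.2P = 197 gives P = 985 and Q = 178.
ΔP = 985 - 1025 = -40.

ΔP = -40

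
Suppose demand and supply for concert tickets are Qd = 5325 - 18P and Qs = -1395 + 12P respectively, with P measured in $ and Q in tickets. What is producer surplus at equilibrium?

Set Qd = Qs: 5325 - 18P = -1395 + 12P, so 6720 = 30P and P* = 224.
Plugging P* into demand: Q* = 5325 - 18(224) = 1293.
Supply choke price (Qs = 0): P = 116.25. Producer surplus = ½ × (224 - 116.25) × 1293 = 69660.375.

Producer surplus = 69660.375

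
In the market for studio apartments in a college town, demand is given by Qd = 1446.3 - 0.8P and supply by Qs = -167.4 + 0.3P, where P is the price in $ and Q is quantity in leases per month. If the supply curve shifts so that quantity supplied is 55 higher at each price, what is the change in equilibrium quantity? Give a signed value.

ΔQ = 40

Equating demand and supply, 1446.3 - 0.8P = -167.4 + 0.3P gives 1.1P = 1613.7, so P* = 1467.
Plugging P* into demand: Q* = 1446.3 - 0.8(1467) = 272.7.
After the shift, supply is Qs = -112.4 + 0.3P.
The new intersection has 1558.7 = 1.1P, i.e. P = 1417, Q = 312.7.
ΔQ = 312.7 - 272.7 = 40.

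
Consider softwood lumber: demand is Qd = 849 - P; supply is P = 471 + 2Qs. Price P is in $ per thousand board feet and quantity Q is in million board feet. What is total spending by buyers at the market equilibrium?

Total spending by buyers = 91098

In direct form, Qs = -235.5 + 0.5P.
The market clears where 849 - P = -235.5 + 0.5P. Rearranging, 1.5P = 1084.5, hence P* = 723.
From the demand curve, Q* = 849 - 723 = 126.
Total spending by buyers = P* × Q* = 723 × 126 = 91098.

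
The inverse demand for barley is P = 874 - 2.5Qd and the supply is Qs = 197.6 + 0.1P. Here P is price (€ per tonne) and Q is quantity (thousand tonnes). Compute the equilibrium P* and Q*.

Rewriting in direct form: Qd = 349.6 - 0.4P.
At equilibrium Qd = Qs, so 349.6 - 0.4P = 197.6 + 0.1P; collecting terms, 152 = 0.5P and P* = 304.
From the demand curve, Q* = 349.6 - 0.4(304) = 228.

P* = 304, Q* = 228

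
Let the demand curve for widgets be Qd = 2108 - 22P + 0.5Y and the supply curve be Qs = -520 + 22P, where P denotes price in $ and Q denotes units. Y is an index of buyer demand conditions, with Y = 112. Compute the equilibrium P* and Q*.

P* = 61, Q* = 822

With Y = 112, demand is Qd = 2164 - 22P.
Set Qd = Qs: 2164 - 22P = -520 + 22P, so 2684 = 44P and P* = 61.
Then Q* = 2164 - 22(61) = 822.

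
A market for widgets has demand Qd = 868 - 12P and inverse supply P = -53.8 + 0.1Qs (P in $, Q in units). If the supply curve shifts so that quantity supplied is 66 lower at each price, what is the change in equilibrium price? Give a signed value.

Rewriting in direct form: Qs = 538 + 10P.
Equating demand and supply, 868 - 12P = 538 + 10P gives 22P = 330, so P* = 15.
From the demand curve, Q* = 868 - 12(15) = 688.
After the shift, supply is Qs = 472 + 10P.
The new intersection has 396 = 22P, i.e. P = 18, Q = 652.
ΔP = 18 - 15 = 3.

ΔP = 3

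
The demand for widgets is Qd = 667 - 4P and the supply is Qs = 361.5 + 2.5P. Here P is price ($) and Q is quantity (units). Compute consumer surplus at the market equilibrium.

Consumer surplus = 28680.125

Equating demand and supply, 667 - 4P = 361.5 + 2.5P gives 6.5P = 305.5, so P* = 47.
From the demand curve, Q* = 667 - 4(47) = 479.
Demand choke price (Qd = 0): P = 667/4 = 166.75. Consumer surplus = ½ × (166.75 - 47) × 479 = 28680.125.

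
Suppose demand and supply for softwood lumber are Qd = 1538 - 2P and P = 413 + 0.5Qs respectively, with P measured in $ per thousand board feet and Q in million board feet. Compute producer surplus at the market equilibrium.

Producer surplus = 31684

Inverting to quantity form: Qs = -826 + 2P.
Equating demand and supply, 1538 - 2P = -826 + 2P gives 4P = 2364, so P* = 591.
Plugging P* into demand: Q* = 1538 - 2(591) = 356.
Supply choke price (Qs = 0): P = 413. Producer surplus = ½ × (591 - 413) × 356 = 31684.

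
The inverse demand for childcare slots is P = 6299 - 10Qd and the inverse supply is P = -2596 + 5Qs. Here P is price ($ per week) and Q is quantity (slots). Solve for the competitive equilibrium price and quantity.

P* = 369, Q* = 593

Rewriting in direct form: Qd = 629.9 - 0.1P and Qs = 519.2 + 0.2P.
The market clears where 629.9 - 0.1P = 519.2 + 0.2P. Rearranging, 0.3P = 110.7, hence P* = 369.
Plugging P* into demand: Q* = 629.9 - 0.1(369) = 593.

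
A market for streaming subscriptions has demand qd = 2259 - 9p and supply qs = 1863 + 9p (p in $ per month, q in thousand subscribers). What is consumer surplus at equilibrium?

Consumer surplus = 235984.5

The market clears where 2259 - 9p = 1863 + 9p. Rearranging, 18p = 396, hence p* = 22.
Then q* = 2259 - 9(22) = 2061.
Demand choke price (qd = 0): p = 2259/9 = 251. Consumer surplus = ½ × (251 - 22) × 2061 = 235984.5.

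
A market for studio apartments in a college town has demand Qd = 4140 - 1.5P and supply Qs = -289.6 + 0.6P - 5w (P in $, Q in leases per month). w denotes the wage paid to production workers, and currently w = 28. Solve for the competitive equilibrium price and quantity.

With w = 28, supply is Qs = -429.6 + 0.6P.
The market clears where 4140 - 1.5P = -429.6 + 0.6P. Rearranging, 2.1P = 4569.6, hence P* = 2176.
From the demand curve, Q* = 4140 - 1.5(2176) = 876.

P* = 2176, Q* = 876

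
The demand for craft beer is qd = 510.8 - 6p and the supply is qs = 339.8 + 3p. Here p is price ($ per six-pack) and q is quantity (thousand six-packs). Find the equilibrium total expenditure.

The market clears where 510.8 - 6p = 339.8 + 3p. Rearranging, 9p = 171, hence p* = 19.
From the demand curve, q* = 510.8 - 6(19) = 396.8.
Total expenditure = p* × q* = 19 × 396.8 = 7539.2.

Total expenditure = 7539.2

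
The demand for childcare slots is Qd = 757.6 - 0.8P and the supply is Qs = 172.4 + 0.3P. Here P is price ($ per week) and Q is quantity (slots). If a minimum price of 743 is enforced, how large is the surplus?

At P = 743: Qd = 163.2 and Qs = 395.3.
Surplus = Qs - Qd = 395.3 - 163.2 = 232.1.

Surplus = 232.1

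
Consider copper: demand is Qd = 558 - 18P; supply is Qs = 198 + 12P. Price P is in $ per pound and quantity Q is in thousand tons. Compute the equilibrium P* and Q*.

P* = 12, Q* = 342

At equilibrium Qd = Qs, so 558 - 18P = 198 + 12P; collecting terms, 360 = 30P and P* = 12.
Then Q* = 558 - 18(12) = 342.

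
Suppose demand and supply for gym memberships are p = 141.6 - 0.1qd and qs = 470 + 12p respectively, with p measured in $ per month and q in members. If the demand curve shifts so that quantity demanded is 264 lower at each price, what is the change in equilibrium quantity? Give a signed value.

Δq = -144

Rewriting in direct form: qd = 1416 - 10p.
Set qd = qs: 1416 - 10p = 470 + 12p, so 946 = 22p and p* = 43.
Then q* = 1416 - 10(43) = 986.
After the shift, demand is qd = 1152 - 10p.
New equilibrium: 682 = 22p, so p = 31 and q = 842.
Δq = 842 - 986 = -144.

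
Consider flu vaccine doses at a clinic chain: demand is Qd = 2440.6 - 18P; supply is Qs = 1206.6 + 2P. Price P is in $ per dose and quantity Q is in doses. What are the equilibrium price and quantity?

Equating demand and supply, 2440.6 - 18P = 1206.6 + 2P gives 20P = 1234, so P* = 61.7.
From the demand curve, Q* = 2440.6 - 18(61.7) = 1330.

P* = 61.7, Q* = 1330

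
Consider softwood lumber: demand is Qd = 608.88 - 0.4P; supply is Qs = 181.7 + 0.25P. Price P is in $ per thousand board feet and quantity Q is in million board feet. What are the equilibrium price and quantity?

P* = 657.2, Q* = 346

Set Qd = Qs: 608.88 - 0.4P = 181.7 + 0.25P, so 427.18 = 0.65P and P* = 657.2.
Substitute back: Q* = 608.88 - 0.4(657.2) = 346.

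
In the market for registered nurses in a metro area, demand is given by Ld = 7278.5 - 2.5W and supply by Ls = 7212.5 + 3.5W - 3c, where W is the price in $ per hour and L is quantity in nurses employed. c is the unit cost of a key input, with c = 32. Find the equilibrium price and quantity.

W* = 27, L* = 7211

With c = 32, supply is Ls = 7116.5 + 3.5W.
The market clears where 7278.5 - 2.5W = 7116.5 + 3.5W. Rearranging, 6W = 162, hence W* = 27.
From the demand curve, L* = 7278.5 - 2.5(27) = 7211.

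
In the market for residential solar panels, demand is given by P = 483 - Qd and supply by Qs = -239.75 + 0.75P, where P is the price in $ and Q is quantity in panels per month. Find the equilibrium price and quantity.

P* = 413, Q* = 70

Rewriting in direct form: Qd = 483 - P.
Equating demand and supply, 483 - P = -239.75 + 0.75P gives 1.75P = 722.75, so P* = 413.
Plugging P* into demand: Q* = 483 - 413 = 70.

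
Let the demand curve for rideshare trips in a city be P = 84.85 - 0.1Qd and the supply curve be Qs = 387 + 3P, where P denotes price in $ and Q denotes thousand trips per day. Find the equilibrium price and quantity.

In direct form, Qd = 848.5 - 10P.
Set Qd = Qs: 848.5 - 10P = 387 + 3P, so 461.5 = 13P and P* = 35.5.
Substitute back: Q* = 848.5 - 10(35.5) = 493.5.

P* = 35.5, Q* = 493.5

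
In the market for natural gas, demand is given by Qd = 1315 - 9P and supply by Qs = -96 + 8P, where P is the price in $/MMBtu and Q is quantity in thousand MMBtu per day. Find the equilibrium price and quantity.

At equilibrium Qd = Qs, so 1315 - 9P = -96 + 8P; collecting terms, 1411 = 17P and P* = 83.
Substitute back: Q* = 1315 - 9(83) = 568.

P* = 83, Q* = 568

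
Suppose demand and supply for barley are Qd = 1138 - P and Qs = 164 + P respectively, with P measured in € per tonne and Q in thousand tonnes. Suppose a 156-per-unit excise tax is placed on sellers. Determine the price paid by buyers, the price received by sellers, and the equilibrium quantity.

With a tax of 156 on sellers, they supply based on the net price P_s = P_b - 156, so Qs = 8 + P_b.
Market clearing requires 1138 - P_b = 8 + P_b; hence 1130 = 2P_b and P_b = 565.
Then P_s = 565 - 156 = 409 and Q = 1138 - 565 = 573.

P_b = 565, P_s = 409, Q = 573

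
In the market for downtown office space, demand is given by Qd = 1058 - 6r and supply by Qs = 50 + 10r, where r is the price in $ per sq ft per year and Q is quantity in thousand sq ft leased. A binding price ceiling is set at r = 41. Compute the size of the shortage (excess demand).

Shortage = 352

With r fixed at 41, quantity demanded is 812 and quantity supplied is 460.
Shortage = Qd - Qs = 812 - 460 = 352.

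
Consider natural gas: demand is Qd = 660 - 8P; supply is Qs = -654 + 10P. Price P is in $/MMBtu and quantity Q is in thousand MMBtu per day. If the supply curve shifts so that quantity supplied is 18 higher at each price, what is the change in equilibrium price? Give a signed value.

ΔP = -1

Equating demand and supply, 660 - 8P = -654 + 10P gives 18P = 1314, so P* = 73.
From the demand curve, Q* = 660 - 8(73) = 76.
After the shift, supply is Qs = -636 + 10P.
The new intersection has 1296 = 18P, i.e. P = 72, Q = 84.
ΔP = 72 - 73 = -1.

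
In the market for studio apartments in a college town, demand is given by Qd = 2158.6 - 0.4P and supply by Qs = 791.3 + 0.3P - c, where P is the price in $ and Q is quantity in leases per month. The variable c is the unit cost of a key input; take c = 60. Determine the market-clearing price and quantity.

With c = 60, supply is Qs = 731.3 + 0.3P.
At equilibrium Qd = Qs, so 2158.6 - 0.4P = 731.3 + 0.3P; collecting terms, 1427.3 = 0.7P and P* = 2039.
Plugging P* into demand: Q* = 2158.6 - 0.4(2039) = 1343.

P* = 2039, Q* = 1343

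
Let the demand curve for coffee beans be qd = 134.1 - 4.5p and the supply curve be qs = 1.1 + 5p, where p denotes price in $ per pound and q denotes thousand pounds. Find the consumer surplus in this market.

Consumer surplus = 561.69

Equating demand and supply, 134.1 - 4.5p = 1.1 + 5p gives 9.5p = 133, so p* = 14.
Plugging p* into demand: q* = 134.1 - 4.5(14) = 71.1.
Demand choke price (qd = 0): p = 134.1/4.5 = 29.8. Consumer surplus = ½ × (29.8 - 14) × 71.1 = 561.69.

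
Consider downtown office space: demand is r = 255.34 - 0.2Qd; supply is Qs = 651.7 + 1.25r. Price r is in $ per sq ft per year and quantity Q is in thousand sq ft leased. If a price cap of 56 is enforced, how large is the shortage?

Solving each curve for Q: Qd = 1276.7 - 5r.
At r = 56: Qd = 996.7 and Qs = 721.7.
Shortage = Qd - Qs = 996.7 - 721.7 = 275.

Shortage = 275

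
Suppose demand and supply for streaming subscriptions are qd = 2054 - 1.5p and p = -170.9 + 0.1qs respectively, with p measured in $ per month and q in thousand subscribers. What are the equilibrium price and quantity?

Rewriting in direct form: qs = 1709 + 10p.
At equilibrium qd = qs, so 2054 - 1.5p = 1709 + 10p; collecting terms, 345 = 11.5p and p* = 30.
Substitute back: q* = 2054 - 1.5(30) = 2009.

p* = 30, q* = 2009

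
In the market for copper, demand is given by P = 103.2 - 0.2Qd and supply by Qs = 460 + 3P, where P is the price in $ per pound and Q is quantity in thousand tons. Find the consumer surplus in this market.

In direct form, Qd = 516 - 5P.
The market clears where 516 - 5P = 460 + 3P. Rearranging, 8P = 56, hence P* = 7.
Plugging P* into demand: Q* = 516 - 5(7) = 481.
Demand choke price (Qd = 0): P = 516/5 = 103.2. Consumer surplus = ½ × (103.2 - 7) × 481 = 23136.1.

Consumer surplus = 23136.1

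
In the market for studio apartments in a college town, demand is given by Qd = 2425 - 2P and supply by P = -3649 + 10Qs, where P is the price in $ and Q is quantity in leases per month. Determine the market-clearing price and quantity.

P* = 981, Q* = 463

Rewriting in direct form: Qs = 364.9 + 0.1P.
Equating demand and supply, 2425 - 2P = 364.9 + 0.1P gives 2.1P = 2060.1, so P* = 981.
Plugging P* into demand: Q* = 2425 - 2(981) = 463.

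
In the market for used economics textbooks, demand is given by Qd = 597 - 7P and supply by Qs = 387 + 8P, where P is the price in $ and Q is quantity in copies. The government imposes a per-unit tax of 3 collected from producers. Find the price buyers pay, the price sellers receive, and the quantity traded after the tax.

P_b = 15.6, P_s = 12.6, Q = 487.8

Producers keep P_s = P_b - 3 per unit, so supply in terms of the buyer price is Qs = 363 + 8P_b.
Market clearing requires 597 - 7P_b = 363 + 8P_b; hence 234 = 15P_b and P_b = 15.6.
So P_s = 12.6 and the quantity traded is Q = 597 - 7(15.6) = 487.8.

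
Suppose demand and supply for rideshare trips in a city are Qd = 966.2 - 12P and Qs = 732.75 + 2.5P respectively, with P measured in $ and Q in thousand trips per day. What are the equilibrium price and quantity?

P* = 16.1, Q* = 773

Set Qd = Qs: 966.2 - 12P = 732.75 + 2.5P, so 233.45 = 14.5P and P* = 16.1.
From the demand curve, Q* = 966.2 - 12(16.1) = 773.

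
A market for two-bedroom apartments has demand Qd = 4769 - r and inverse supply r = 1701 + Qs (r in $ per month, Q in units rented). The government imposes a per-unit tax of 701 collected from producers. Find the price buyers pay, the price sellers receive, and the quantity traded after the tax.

In direct form, Qs = -1701 + r.
The tax drives a wedge r_b - r_s = 701. Substituting r_s = r_b - 701 into supply: Qs = -2402 + r_b.
Market clearing requires 4769 - r_b = -2402 + r_b; hence 7171 = 2r_b and r_b = 3585.5.
Then r_s = 3585.5 - 701 = 2884.5 and Q = 4769 - 3585.5 = 1183.5.

r_b = 3585.5, r_s = 2884.5, Q = 1183.5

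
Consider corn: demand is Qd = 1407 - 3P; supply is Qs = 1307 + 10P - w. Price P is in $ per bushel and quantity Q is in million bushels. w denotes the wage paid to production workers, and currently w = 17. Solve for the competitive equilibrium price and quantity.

With w = 17, supply is Qs = 1290 + 10P.
The market clears where 1407 - 3P = 1290 + 10P. Rearranging, 13P = 117, hence P* = 9.
Substitute back: Q* = 1407 - 3(9) = 1380.

P* = 9, Q* = 1380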